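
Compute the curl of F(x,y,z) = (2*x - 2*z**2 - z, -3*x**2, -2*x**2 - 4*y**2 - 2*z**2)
(-8*y, 4*x - 4*z - 1, -6*x)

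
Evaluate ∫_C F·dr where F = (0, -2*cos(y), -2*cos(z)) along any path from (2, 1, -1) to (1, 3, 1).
-2*sin(1) - 2*sin(3)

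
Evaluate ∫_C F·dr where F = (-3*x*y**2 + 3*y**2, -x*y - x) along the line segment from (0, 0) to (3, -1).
-13/4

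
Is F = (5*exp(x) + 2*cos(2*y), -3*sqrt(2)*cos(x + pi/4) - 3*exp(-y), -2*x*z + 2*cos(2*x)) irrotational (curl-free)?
No, ∇×F = (0, 2*z + 4*sin(2*x), 4*sin(2*y) + 3*sqrt(2)*sin(x + pi/4))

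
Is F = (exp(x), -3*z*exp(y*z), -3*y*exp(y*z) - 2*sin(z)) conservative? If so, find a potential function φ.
Yes, F is conservative. φ = exp(x) - 3*exp(y*z) + 2*cos(z)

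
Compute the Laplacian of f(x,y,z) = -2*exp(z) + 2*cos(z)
-2*exp(z) - 2*cos(z)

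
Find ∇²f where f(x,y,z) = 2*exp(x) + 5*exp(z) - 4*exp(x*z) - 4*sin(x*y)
-4*x**2*exp(x*z) + 4*x**2*sin(x*y) + 4*y**2*sin(x*y) - 4*z**2*exp(x*z) + 2*exp(x) + 5*exp(z)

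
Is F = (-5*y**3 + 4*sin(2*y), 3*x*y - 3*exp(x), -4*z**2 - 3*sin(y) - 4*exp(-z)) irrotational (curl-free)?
No, ∇×F = (-3*cos(y), 0, 15*y**2 + 3*y - 3*exp(x) - 8*cos(2*y))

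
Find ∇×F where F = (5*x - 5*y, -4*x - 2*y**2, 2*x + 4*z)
(0, -2, 1)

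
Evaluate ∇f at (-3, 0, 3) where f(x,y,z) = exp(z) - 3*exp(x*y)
(0, 9, exp(3))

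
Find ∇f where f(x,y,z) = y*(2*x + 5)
(2*y, 2*x + 5, 0)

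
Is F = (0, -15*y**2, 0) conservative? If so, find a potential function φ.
Yes, F is conservative. φ = -5*y**3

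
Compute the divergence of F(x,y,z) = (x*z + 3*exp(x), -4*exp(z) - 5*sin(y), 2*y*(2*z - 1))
4*y + z + 3*exp(x) - 5*cos(y)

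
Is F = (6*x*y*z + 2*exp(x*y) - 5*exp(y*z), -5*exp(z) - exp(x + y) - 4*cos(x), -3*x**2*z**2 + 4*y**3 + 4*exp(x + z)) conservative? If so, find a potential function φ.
No, ∇×F = (12*y**2 + 5*exp(z), 6*x*y + 6*x*z**2 - 5*y*exp(y*z) - 4*exp(x + z), -6*x*z - 2*x*exp(x*y) + 5*z*exp(y*z) - exp(x + y) + 4*sin(x)) ≠ 0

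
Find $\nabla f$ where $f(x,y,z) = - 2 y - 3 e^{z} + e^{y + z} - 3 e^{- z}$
(0, exp(y + z) - 2, -3*exp(z) + exp(y + z) + 3*exp(-z))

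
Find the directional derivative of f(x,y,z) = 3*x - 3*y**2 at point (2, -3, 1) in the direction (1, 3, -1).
57*sqrt(11)/11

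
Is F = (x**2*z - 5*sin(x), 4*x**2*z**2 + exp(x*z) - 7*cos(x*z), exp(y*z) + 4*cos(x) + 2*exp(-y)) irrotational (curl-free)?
No, ∇×F = (-8*x**2*z - x*exp(x*z) - 7*x*sin(x*z) + z*exp(y*z) - 2*exp(-y), x**2 + 4*sin(x), z*(8*x*z + exp(x*z) + 7*sin(x*z)))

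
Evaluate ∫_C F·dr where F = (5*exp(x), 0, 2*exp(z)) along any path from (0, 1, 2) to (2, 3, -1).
-5 + 2*exp(-1) + 3*exp(2)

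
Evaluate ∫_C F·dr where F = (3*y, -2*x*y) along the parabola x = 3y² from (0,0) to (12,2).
24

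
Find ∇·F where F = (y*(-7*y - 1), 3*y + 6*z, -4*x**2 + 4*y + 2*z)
5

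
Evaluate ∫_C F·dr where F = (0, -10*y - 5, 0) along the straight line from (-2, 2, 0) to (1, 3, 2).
-30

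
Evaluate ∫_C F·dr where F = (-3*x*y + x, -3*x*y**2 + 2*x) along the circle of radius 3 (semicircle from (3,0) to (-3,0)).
-171*pi/8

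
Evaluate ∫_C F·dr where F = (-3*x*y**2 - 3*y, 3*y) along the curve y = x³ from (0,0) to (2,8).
-12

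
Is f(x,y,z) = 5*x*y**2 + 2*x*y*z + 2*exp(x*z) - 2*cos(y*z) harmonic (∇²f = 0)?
No, ∇²f = 2*x**2*exp(x*z) + 10*x + 2*y**2*cos(y*z) + 2*z**2*exp(x*z) + 2*z**2*cos(y*z)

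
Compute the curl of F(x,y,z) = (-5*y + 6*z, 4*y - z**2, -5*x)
(2*z, 11, 5)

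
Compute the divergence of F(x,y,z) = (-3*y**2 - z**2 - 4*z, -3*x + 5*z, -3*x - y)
0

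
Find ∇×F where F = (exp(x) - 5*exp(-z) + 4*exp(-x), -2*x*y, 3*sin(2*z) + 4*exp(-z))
(0, 5*exp(-z), -2*y)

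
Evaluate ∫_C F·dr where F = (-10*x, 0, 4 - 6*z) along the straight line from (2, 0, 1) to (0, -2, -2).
-1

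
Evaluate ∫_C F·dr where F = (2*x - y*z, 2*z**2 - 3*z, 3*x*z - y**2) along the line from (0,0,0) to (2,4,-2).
152/3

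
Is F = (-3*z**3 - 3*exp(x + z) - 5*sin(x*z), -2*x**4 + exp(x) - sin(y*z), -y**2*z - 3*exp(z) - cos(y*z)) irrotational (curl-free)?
No, ∇×F = (-2*y*z + y*cos(y*z) + z*sin(y*z), -5*x*cos(x*z) - 9*z**2 - 3*exp(x + z), -8*x**3 + exp(x))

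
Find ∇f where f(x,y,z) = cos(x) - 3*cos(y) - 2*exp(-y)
(-sin(x), 3*sin(y) + 2*exp(-y), 0)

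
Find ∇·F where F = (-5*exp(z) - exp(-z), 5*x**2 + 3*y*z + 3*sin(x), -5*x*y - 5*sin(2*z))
3*z - 10*cos(2*z)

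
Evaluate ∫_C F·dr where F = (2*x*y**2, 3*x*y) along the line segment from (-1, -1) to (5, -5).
488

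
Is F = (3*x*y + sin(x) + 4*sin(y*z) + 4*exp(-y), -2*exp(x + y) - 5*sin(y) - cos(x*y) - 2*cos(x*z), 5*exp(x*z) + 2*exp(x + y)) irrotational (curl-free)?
No, ∇×F = (-2*x*sin(x*z) + 2*exp(x + y), 4*y*cos(y*z) - 5*z*exp(x*z) - 2*exp(x + y), -3*x + y*sin(x*y) + 2*z*sin(x*z) - 4*z*cos(y*z) - 2*exp(x + y) + 4*exp(-y))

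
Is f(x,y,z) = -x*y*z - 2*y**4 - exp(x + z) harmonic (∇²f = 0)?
No, ∇²f = -24*y**2 - 2*exp(x + z)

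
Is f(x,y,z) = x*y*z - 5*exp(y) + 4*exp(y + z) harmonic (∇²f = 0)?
No, ∇²f = (8*exp(z) - 5)*exp(y)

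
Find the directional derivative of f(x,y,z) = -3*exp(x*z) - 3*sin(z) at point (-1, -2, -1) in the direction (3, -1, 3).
9*sqrt(19)*(-cos(1) + 2*E)/19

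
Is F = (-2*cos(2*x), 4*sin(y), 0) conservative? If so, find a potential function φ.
Yes, F is conservative. φ = -sin(2*x) - 4*cos(y)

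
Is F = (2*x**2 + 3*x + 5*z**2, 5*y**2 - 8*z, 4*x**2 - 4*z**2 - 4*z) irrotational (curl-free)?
No, ∇×F = (8, -8*x + 10*z, 0)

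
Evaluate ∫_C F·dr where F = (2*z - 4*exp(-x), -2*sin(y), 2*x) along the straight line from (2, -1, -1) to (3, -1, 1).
-4*exp(-2) + 4*exp(-3) + 10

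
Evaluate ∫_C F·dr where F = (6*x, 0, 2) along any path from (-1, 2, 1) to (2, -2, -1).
5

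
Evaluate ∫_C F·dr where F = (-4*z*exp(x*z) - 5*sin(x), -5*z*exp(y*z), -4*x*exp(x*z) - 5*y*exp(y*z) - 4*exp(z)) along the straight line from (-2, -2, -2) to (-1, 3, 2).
-5*exp(6) - 4*exp(2) - 5*cos(2) + 5*cos(1) + 9*exp(4)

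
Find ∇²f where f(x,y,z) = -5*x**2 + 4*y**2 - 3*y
-2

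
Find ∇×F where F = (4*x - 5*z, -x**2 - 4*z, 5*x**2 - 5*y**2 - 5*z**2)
(4 - 10*y, -10*x - 5, -2*x)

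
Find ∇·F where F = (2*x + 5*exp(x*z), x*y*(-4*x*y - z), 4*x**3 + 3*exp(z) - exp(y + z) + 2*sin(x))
-8*x**2*y - x*z + 5*z*exp(x*z) + 3*exp(z) - exp(y + z) + 2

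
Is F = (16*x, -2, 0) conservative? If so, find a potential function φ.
Yes, F is conservative. φ = 8*x**2 - 2*y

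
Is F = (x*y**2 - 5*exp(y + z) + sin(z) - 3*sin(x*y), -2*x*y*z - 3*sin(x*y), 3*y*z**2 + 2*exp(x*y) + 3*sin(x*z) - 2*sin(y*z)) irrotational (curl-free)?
No, ∇×F = (2*x*y + 2*x*exp(x*y) + 3*z**2 - 2*z*cos(y*z), -2*y*exp(x*y) - 3*z*cos(x*z) - 5*exp(y + z) + cos(z), -2*x*y + 3*x*cos(x*y) - 2*y*z - 3*y*cos(x*y) + 5*exp(y + z))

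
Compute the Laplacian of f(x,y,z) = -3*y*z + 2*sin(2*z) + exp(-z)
-8*sin(2*z) + exp(-z)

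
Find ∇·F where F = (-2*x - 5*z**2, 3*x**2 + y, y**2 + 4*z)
3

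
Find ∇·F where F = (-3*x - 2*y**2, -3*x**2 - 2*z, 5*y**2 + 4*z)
1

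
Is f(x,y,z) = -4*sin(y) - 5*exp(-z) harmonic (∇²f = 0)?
No, ∇²f = 4*sin(y) - 5*exp(-z)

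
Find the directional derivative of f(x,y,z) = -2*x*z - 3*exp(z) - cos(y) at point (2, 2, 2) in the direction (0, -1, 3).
-sqrt(10)*(sin(2) + 12 + 9*exp(2))/10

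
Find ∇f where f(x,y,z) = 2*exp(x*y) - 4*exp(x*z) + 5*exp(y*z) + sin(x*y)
(2*y*exp(x*y) + y*cos(x*y) - 4*z*exp(x*z), 2*x*exp(x*y) + x*cos(x*y) + 5*z*exp(y*z), -4*x*exp(x*z) + 5*y*exp(y*z))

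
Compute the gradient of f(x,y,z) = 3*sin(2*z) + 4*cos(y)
(0, -4*sin(y), 6*cos(2*z))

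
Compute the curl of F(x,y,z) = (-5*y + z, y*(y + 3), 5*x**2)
(0, 1 - 10*x, 5)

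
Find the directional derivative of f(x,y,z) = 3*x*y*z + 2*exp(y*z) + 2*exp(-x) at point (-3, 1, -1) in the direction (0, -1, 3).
2*sqrt(10)*(2 - 9*E)*exp(-1)/5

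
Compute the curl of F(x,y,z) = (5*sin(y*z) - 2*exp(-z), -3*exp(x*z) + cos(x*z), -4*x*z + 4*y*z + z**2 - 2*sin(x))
(3*x*exp(x*z) + x*sin(x*z) + 4*z, 5*y*cos(y*z) + 4*z + 2*cos(x) + 2*exp(-z), -z*(3*exp(x*z) + sin(x*z) + 5*cos(y*z)))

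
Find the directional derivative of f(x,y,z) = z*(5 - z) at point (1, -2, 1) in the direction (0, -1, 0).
0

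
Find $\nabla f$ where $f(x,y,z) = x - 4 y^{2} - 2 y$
(1, -8*y - 2, 0)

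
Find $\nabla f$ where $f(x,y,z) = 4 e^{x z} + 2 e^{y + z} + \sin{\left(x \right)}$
(4*z*exp(x*z) + cos(x), 2*exp(y + z), 4*x*exp(x*z) + 2*exp(y + z))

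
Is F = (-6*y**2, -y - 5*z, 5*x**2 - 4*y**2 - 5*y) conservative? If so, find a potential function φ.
No, ∇×F = (-8*y, -10*x, 12*y) ≠ 0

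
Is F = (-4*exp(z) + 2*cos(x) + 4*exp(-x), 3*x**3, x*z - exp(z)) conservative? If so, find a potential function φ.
No, ∇×F = (0, -z - 4*exp(z), 9*x**2) ≠ 0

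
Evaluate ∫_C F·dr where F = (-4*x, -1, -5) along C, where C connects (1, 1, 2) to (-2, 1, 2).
-6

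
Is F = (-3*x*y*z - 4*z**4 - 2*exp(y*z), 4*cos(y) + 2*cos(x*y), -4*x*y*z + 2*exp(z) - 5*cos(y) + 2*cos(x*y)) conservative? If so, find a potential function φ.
No, ∇×F = (-4*x*z - 2*x*sin(x*y) + 5*sin(y), -3*x*y + 4*y*z - 2*y*exp(y*z) + 2*y*sin(x*y) - 16*z**3, 3*x*z - 2*y*sin(x*y) + 2*z*exp(y*z)) ≠ 0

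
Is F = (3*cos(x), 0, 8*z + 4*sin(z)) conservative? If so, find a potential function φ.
Yes, F is conservative. φ = 4*z**2 + 3*sin(x) - 4*cos(z)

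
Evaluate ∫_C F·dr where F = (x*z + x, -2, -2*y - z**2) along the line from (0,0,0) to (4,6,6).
-80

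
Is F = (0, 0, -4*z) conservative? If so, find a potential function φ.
Yes, F is conservative. φ = -2*z**2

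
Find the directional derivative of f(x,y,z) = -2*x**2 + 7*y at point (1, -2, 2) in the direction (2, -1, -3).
-15*sqrt(14)/14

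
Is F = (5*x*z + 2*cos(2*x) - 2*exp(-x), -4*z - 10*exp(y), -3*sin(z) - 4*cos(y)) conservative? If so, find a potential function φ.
No, ∇×F = (4*sin(y) + 4, 5*x, 0) ≠ 0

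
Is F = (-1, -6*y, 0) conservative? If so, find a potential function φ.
Yes, F is conservative. φ = -x - 3*y**2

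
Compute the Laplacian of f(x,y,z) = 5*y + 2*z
0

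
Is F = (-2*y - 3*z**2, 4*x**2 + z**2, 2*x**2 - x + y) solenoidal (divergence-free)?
Yes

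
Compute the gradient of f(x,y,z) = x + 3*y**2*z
(1, 6*y*z, 3*y**2)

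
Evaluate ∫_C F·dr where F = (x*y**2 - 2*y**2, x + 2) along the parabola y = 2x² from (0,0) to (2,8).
272/15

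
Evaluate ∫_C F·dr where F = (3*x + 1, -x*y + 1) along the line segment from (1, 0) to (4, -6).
-69/2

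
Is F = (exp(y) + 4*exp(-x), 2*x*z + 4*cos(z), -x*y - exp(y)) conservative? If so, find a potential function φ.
No, ∇×F = (-3*x - exp(y) + 4*sin(z), y, 2*z - exp(y)) ≠ 0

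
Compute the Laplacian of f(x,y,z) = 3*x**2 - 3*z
6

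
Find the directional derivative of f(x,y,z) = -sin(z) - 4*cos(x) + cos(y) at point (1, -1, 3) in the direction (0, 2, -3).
sqrt(13)*(3*cos(3) + 2*sin(1))/13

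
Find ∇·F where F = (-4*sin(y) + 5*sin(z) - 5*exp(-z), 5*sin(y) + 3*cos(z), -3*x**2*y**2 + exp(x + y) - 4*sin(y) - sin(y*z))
-y*cos(y*z) + 5*cos(y)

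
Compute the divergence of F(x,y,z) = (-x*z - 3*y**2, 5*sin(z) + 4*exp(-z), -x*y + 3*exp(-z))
-z - 3*exp(-z)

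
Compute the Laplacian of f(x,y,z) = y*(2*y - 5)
4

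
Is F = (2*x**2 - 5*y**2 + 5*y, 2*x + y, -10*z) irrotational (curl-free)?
No, ∇×F = (0, 0, 10*y - 3)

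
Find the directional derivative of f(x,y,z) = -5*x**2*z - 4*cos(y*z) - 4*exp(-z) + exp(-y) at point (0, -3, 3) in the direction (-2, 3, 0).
-3*sqrt(13)*(12*sin(9) + exp(3))/13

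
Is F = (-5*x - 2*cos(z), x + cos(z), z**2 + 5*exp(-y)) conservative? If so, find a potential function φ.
No, ∇×F = (sin(z) - 5*exp(-y), 2*sin(z), 1) ≠ 0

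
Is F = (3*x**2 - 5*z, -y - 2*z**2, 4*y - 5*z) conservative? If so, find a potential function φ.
No, ∇×F = (4*z + 4, -5, 0) ≠ 0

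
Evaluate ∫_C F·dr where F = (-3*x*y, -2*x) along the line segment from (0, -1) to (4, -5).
104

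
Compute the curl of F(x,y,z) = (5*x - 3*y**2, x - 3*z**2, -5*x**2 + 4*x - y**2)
(-2*y + 6*z, 10*x - 4, 6*y + 1)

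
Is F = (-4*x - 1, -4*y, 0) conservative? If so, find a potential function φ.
Yes, F is conservative. φ = -2*x**2 - x - 2*y**2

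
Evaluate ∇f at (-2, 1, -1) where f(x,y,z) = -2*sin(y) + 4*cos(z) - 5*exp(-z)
(0, -2*cos(1), 4*sin(1) + 5*E)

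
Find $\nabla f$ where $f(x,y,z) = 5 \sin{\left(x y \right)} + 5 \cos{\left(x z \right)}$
(5*y*cos(x*y) - 5*z*sin(x*z), 5*x*cos(x*y), -5*x*sin(x*z))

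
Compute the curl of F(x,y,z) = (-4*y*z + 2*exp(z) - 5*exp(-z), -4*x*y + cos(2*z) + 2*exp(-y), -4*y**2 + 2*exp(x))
(-8*y + 2*sin(2*z), -4*y - 2*exp(x) + 2*exp(z) + 5*exp(-z), -4*y + 4*z)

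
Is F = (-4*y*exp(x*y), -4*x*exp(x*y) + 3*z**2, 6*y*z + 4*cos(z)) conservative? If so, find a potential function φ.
Yes, F is conservative. φ = 3*y*z**2 - 4*exp(x*y) + 4*sin(z)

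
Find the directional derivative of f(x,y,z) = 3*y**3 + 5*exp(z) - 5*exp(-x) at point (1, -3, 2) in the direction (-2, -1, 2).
-27 - 10*exp(-1)/3 + 10*exp(2)/3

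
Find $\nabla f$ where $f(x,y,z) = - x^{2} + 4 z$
(-2*x, 0, 4)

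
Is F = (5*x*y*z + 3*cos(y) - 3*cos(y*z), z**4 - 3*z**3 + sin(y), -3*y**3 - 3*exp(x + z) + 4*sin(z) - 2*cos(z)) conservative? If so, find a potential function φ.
No, ∇×F = (-9*y**2 - 4*z**3 + 9*z**2, 5*x*y + 3*y*sin(y*z) + 3*exp(x + z), -5*x*z - 3*z*sin(y*z) + 3*sin(y)) ≠ 0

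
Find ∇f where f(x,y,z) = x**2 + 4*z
(2*x, 0, 4)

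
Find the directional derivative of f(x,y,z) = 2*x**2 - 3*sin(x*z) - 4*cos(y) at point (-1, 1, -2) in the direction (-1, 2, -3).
sqrt(14)*(4 - 15*cos(2) + 8*sin(1))/14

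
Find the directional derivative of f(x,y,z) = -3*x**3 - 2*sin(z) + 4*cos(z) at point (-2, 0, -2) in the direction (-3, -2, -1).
sqrt(14)*(-2*sin(2) + cos(2) + 54)/7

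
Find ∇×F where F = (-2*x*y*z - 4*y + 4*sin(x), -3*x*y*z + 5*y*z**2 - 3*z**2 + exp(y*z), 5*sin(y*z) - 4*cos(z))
(3*x*y - 10*y*z - y*exp(y*z) + 5*z*cos(y*z) + 6*z, -2*x*y, 2*x*z - 3*y*z + 4)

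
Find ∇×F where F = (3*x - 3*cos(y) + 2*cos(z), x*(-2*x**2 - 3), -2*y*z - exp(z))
(-2*z, -2*sin(z), -6*x**2 - 3*sin(y) - 3)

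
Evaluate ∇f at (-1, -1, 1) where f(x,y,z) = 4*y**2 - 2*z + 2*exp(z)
(0, -8, -2 + 2*E)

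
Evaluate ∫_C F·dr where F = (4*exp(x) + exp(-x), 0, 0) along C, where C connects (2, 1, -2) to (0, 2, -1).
-4*exp(2) + exp(-2) + 3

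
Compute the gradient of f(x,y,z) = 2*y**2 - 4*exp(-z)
(0, 4*y, 4*exp(-z))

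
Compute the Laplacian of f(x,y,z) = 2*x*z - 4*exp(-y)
-4*exp(-y)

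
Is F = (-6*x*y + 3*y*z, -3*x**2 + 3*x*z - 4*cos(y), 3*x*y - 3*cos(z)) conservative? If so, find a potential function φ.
Yes, F is conservative. φ = -3*x**2*y + 3*x*y*z - 4*sin(y) - 3*sin(z)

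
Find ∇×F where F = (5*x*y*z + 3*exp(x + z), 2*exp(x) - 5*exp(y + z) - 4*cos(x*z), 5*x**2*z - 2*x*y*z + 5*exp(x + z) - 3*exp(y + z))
(-2*x*z - 4*x*sin(x*z) + 2*exp(y + z), 5*x*y - 10*x*z + 2*y*z - 2*exp(x + z), -5*x*z + 4*z*sin(x*z) + 2*exp(x))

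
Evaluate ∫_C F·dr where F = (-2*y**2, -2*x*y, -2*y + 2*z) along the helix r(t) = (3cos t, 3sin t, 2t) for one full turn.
16*pi**2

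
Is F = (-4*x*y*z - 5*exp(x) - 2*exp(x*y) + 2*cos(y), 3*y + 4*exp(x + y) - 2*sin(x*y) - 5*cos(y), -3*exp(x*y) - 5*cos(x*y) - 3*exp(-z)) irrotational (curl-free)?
No, ∇×F = (x*(-3*exp(x*y) + 5*sin(x*y)), y*(-4*x + 3*exp(x*y) - 5*sin(x*y)), 4*x*z + 2*x*exp(x*y) - 2*y*cos(x*y) + 4*exp(x + y) + 2*sin(y))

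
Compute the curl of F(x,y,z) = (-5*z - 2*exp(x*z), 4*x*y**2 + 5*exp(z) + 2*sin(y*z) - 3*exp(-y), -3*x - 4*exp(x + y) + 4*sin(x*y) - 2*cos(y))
(4*x*cos(x*y) - 2*y*cos(y*z) - 5*exp(z) - 4*exp(x + y) + 2*sin(y), -2*x*exp(x*z) - 4*y*cos(x*y) + 4*exp(x + y) - 2, 4*y**2)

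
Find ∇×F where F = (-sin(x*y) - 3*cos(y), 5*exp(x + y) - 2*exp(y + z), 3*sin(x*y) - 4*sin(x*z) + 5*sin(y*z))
(3*x*cos(x*y) + 5*z*cos(y*z) + 2*exp(y + z), -3*y*cos(x*y) + 4*z*cos(x*z), x*cos(x*y) + 5*exp(x + y) - 3*sin(y))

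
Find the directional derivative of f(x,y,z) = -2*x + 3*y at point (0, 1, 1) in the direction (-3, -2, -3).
0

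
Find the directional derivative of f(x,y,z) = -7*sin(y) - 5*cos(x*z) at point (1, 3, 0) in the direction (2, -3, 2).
21*sqrt(17)*cos(3)/17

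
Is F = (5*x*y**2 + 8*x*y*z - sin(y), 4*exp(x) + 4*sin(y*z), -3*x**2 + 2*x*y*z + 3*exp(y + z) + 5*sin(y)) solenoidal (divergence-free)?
No, ∇·F = 2*x*y + 5*y**2 + 8*y*z + 4*z*cos(y*z) + 3*exp(y + z)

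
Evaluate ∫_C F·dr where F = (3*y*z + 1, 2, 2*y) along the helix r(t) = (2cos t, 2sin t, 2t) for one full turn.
-24*pi**2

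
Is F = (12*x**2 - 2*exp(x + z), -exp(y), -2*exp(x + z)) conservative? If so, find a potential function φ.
Yes, F is conservative. φ = 4*x**3 - exp(y) - 2*exp(x + z)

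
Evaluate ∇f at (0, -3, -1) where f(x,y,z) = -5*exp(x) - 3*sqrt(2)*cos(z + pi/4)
(-5, 0, 3*sqrt(2)*cos(pi/4 + 1))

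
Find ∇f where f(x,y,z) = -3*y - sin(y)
(0, -cos(y) - 3, 0)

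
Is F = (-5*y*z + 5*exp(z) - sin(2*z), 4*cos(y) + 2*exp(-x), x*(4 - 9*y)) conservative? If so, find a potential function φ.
No, ∇×F = (-9*x, 4*y + 5*exp(z) - 2*cos(2*z) - 4, 5*z - 2*exp(-x)) ≠ 0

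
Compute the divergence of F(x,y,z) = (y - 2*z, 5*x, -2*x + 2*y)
0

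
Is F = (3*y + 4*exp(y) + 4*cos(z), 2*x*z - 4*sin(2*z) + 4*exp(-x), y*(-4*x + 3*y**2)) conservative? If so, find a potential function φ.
No, ∇×F = (-6*x + 9*y**2 + 8*cos(2*z), 4*y - 4*sin(z), 2*z - 4*exp(y) - 3 - 4*exp(-x)) ≠ 0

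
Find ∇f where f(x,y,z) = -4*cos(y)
(0, 4*sin(y), 0)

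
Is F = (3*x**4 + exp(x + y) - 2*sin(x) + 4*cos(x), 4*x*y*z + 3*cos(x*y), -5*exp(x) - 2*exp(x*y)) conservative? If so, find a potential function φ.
No, ∇×F = (2*x*(-2*y - exp(x*y)), 2*y*exp(x*y) + 5*exp(x), 4*y*z - 3*y*sin(x*y) - exp(x + y)) ≠ 0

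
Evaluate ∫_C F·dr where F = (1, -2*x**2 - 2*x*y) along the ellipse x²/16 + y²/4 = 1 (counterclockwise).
0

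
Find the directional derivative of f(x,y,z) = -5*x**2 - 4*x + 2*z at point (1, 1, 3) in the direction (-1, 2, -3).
4*sqrt(14)/7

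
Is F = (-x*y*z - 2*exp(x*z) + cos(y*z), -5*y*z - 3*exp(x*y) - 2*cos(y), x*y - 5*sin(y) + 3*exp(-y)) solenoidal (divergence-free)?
No, ∇·F = -3*x*exp(x*y) - y*z - 2*z*exp(x*z) - 5*z + 2*sin(y)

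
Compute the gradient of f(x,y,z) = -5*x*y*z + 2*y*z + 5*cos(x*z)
(-5*z*(y + sin(x*z)), z*(2 - 5*x), -5*x*y - 5*x*sin(x*z) + 2*y)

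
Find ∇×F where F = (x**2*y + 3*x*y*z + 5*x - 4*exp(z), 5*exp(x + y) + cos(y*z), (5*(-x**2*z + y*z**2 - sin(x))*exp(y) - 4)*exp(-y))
(y*sin(y*z) + 5*z**2 + 4*exp(-y), 3*x*y + 10*x*z - 4*exp(z) + 5*cos(x), -x**2 - 3*x*z + 5*exp(x + y))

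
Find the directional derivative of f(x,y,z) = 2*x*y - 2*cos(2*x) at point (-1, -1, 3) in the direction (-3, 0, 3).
sqrt(2)*(1 + 2*sin(2))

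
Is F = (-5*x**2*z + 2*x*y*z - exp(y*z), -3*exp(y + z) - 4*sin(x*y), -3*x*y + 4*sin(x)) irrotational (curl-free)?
No, ∇×F = (-3*x + 3*exp(y + z), -5*x**2 + 2*x*y - y*exp(y*z) + 3*y - 4*cos(x), -2*x*z - 4*y*cos(x*y) + z*exp(y*z))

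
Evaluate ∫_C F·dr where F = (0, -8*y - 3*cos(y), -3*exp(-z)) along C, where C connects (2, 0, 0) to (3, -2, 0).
-16 + 3*sin(2)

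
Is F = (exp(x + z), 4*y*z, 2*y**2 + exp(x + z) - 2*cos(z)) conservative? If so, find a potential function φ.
Yes, F is conservative. φ = 2*y**2*z + exp(x + z) - 2*sin(z)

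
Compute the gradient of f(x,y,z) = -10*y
(0, -10, 0)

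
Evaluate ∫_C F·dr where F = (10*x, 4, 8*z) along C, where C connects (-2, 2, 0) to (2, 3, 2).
20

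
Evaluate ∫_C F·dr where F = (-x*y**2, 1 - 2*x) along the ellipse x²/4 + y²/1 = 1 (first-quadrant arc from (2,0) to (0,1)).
2 - pi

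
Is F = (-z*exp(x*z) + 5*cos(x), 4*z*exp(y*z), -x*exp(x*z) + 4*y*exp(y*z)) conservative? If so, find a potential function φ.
Yes, F is conservative. φ = -exp(x*z) + 4*exp(y*z) + 5*sin(x)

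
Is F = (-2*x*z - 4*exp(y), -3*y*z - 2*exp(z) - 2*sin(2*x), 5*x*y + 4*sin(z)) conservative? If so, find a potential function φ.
No, ∇×F = (5*x + 3*y + 2*exp(z), -2*x - 5*y, 4*exp(y) - 4*cos(2*x)) ≠ 0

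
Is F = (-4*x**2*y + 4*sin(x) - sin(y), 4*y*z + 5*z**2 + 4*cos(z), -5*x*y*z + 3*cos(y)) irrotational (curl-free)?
No, ∇×F = (-5*x*z - 4*y - 10*z - 3*sin(y) + 4*sin(z), 5*y*z, 4*x**2 + cos(y))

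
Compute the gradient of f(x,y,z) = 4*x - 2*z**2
(4, 0, -4*z)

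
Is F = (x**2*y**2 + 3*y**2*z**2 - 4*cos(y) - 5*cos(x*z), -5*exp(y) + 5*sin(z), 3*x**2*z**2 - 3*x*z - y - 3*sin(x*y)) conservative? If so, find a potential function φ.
No, ∇×F = (-3*x*cos(x*y) - 5*cos(z) - 1, -6*x*z**2 + 5*x*sin(x*z) + 6*y**2*z + 3*y*cos(x*y) + 3*z, -2*x**2*y - 6*y*z**2 - 4*sin(y)) ≠ 0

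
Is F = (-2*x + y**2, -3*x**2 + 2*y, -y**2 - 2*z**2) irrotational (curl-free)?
No, ∇×F = (-2*y, 0, -6*x - 2*y)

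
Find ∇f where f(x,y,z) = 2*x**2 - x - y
(4*x - 1, -1, 0)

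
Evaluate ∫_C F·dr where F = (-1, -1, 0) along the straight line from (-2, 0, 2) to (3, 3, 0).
-8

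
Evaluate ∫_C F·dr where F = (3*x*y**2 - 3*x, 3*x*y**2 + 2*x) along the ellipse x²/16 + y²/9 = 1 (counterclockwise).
105*pi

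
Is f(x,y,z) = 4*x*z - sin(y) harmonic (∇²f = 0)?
No, ∇²f = sin(y)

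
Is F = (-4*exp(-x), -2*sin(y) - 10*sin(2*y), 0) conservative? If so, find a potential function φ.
Yes, F is conservative. φ = 2*cos(y) + 5*cos(2*y) + 4*exp(-x)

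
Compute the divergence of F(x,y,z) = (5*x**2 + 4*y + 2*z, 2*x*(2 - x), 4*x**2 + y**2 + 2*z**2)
10*x + 4*z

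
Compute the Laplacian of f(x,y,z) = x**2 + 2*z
2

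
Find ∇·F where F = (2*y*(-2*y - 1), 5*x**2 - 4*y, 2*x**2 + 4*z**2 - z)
8*z - 5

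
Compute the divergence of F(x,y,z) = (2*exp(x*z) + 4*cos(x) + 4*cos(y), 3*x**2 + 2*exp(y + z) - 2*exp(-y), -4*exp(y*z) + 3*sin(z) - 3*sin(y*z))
-4*y*exp(y*z) - 3*y*cos(y*z) + 2*z*exp(x*z) + 2*exp(y + z) - 4*sin(x) + 3*cos(z) + 2*exp(-y)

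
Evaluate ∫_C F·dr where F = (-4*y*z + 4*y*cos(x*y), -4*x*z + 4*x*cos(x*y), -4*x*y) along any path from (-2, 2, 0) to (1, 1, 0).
4*sin(4) + 4*sin(1)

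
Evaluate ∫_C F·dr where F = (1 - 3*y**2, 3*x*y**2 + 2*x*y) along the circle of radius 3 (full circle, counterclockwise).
243*pi/4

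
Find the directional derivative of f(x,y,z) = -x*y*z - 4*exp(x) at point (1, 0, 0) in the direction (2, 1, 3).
-4*sqrt(14)*E/7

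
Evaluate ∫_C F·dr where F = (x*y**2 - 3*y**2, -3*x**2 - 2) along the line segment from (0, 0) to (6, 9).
-99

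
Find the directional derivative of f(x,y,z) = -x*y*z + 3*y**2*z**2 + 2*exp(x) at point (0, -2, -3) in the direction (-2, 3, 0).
-316*sqrt(13)/13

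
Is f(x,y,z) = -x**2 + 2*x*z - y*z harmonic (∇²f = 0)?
No, ∇²f = -2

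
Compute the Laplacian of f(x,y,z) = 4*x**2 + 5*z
8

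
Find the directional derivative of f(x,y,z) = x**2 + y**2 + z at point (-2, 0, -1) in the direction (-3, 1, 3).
15*sqrt(19)/19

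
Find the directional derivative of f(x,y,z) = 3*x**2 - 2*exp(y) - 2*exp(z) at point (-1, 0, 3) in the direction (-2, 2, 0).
2*sqrt(2)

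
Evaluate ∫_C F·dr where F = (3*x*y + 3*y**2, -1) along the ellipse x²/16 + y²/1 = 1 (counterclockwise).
0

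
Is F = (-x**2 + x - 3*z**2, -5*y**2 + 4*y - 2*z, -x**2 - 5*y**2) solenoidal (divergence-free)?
No, ∇·F = -2*x - 10*y + 5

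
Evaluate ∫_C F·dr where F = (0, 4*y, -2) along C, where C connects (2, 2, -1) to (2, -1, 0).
-8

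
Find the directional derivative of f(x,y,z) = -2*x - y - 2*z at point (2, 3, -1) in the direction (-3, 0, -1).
4*sqrt(10)/5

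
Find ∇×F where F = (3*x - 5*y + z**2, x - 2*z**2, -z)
(4*z, 2*z, 6)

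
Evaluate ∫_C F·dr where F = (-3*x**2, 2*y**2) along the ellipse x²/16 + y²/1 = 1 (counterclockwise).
0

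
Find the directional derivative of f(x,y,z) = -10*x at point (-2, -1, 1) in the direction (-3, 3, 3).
10*sqrt(3)/3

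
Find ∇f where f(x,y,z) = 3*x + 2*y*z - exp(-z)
(3, 2*z, 2*y + exp(-z))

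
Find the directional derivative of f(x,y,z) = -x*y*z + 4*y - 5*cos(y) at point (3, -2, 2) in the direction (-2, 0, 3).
10*sqrt(13)/13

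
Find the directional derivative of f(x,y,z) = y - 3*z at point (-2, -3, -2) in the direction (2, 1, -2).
7/3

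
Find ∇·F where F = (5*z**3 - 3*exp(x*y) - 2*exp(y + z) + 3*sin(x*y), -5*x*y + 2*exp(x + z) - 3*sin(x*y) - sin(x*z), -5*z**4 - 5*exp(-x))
-3*x*cos(x*y) - 5*x - 3*y*exp(x*y) + 3*y*cos(x*y) - 20*z**3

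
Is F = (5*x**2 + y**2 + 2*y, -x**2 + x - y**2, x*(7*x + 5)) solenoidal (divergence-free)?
No, ∇·F = 10*x - 2*y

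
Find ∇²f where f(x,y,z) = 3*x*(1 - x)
-6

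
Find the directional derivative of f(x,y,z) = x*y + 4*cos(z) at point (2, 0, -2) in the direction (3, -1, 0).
-sqrt(10)/5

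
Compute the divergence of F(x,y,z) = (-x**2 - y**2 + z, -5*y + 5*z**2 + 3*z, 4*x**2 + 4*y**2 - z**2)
-2*x - 2*z - 5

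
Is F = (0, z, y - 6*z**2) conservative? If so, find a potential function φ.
Yes, F is conservative. φ = z*(y - 2*z**2)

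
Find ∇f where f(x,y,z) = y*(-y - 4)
(0, -2*y - 4, 0)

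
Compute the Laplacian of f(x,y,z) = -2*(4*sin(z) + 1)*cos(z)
2*(16*sin(z) + 1)*cos(z)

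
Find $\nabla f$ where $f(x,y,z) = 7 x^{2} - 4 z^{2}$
(14*x, 0, -8*z)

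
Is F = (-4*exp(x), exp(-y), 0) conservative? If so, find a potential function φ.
Yes, F is conservative. φ = -4*exp(x) - exp(-y)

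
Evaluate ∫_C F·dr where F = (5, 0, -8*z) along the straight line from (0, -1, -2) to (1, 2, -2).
5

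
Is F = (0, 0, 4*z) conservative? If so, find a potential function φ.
Yes, F is conservative. φ = 2*z**2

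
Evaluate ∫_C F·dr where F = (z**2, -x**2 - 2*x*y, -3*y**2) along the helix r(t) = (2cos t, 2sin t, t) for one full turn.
4*pi*(-3 + 2*pi)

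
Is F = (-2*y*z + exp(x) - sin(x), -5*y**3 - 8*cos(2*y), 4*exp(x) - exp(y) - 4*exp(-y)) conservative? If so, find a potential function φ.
No, ∇×F = (-exp(y) + 4*exp(-y), -2*y - 4*exp(x), 2*z) ≠ 0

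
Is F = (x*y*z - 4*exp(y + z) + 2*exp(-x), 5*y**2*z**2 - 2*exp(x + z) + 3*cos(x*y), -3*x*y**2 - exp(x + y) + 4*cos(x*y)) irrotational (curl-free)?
No, ∇×F = (-6*x*y - 4*x*sin(x*y) - 10*y**2*z - exp(x + y) + 2*exp(x + z), x*y + 3*y**2 + 4*y*sin(x*y) + exp(x + y) - 4*exp(y + z), -x*z - 3*y*sin(x*y) - 2*exp(x + z) + 4*exp(y + z))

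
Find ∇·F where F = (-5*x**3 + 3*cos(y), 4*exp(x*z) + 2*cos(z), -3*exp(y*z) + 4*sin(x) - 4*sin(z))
-15*x**2 - 3*y*exp(y*z) - 4*cos(z)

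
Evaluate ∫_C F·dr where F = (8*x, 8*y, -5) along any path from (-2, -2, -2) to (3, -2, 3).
-5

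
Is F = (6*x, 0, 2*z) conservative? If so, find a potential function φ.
Yes, F is conservative. φ = 3*x**2 + z**2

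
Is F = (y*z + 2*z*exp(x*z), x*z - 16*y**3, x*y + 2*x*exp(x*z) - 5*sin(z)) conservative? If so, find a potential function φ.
Yes, F is conservative. φ = x*y*z - 4*y**4 + 2*exp(x*z) + 5*cos(z)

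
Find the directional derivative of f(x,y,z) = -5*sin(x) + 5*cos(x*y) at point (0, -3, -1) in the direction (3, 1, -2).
-15*sqrt(14)/14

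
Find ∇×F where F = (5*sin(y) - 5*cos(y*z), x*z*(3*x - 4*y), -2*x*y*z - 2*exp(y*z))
(-2*x*z - x*(3*x - 4*y) - 2*z*exp(y*z), y*(2*z + 5*sin(y*z)), 6*x*z - 4*y*z - 5*z*sin(y*z) - 5*cos(y))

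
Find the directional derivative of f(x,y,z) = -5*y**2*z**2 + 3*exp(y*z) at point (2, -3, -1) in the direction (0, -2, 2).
3*sqrt(2)*(10 - exp(3))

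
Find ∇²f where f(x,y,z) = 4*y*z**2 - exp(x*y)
-x**2*exp(x*y) - y**2*exp(x*y) + 8*y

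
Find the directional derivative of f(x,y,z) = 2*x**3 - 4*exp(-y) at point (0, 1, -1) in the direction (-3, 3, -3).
4*sqrt(3)*exp(-1)/3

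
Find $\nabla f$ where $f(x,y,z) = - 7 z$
(0, 0, -7)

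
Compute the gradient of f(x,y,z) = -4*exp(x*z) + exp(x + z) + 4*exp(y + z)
(-4*z*exp(x*z) + exp(x + z), 4*exp(y + z), -4*x*exp(x*z) + exp(x + z) + 4*exp(y + z))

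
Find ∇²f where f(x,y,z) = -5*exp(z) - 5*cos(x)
-5*exp(z) + 5*cos(x)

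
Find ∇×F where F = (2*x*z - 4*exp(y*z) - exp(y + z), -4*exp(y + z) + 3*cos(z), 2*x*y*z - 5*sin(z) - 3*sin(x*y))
(2*x*z - 3*x*cos(x*y) + 4*exp(y + z) + 3*sin(z), 2*x - 2*y*z - 4*y*exp(y*z) + 3*y*cos(x*y) - exp(y + z), 4*z*exp(y*z) + exp(y + z))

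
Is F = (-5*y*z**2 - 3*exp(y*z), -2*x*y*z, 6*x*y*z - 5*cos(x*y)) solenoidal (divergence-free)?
No, ∇·F = 2*x*(3*y - z)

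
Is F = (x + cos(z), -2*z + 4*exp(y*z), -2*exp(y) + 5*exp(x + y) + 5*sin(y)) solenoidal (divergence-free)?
No, ∇·F = 4*z*exp(y*z) + 1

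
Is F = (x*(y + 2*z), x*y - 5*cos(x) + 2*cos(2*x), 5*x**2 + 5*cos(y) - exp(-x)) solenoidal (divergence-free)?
No, ∇·F = x + y + 2*z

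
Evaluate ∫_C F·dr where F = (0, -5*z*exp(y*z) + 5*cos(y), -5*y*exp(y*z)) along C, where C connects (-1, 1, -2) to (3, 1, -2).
0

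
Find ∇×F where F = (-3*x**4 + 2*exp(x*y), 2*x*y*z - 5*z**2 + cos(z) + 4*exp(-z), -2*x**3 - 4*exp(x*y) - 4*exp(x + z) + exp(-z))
(-2*x*y - 4*x*exp(x*y) + 10*z + sin(z) + 4*exp(-z), 6*x**2 + 4*y*exp(x*y) + 4*exp(x + z), -2*x*exp(x*y) + 2*y*z)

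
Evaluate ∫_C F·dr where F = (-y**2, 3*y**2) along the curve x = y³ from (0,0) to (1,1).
2/5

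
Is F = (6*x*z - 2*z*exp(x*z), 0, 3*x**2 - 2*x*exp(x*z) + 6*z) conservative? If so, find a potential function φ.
Yes, F is conservative. φ = 3*x**2*z + 3*z**2 - 2*exp(x*z)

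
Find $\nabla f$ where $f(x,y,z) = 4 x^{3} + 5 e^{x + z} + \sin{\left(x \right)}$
(12*x**2 + 5*exp(x + z) + cos(x), 0, 5*exp(x + z))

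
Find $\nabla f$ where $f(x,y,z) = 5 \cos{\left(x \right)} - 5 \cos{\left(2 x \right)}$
(5*(4*cos(x) - 1)*sin(x), 0, 0)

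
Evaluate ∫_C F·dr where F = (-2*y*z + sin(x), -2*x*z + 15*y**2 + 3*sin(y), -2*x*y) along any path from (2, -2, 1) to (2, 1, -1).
-3*cos(1) + 3*cos(2) + 41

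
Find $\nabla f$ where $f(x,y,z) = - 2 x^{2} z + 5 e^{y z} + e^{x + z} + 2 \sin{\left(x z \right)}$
(-4*x*z + 2*z*cos(x*z) + exp(x + z), 5*z*exp(y*z), -2*x**2 + 2*x*cos(x*z) + 5*y*exp(y*z) + exp(x + z))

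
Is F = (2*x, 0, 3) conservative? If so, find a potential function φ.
Yes, F is conservative. φ = x**2 + 3*z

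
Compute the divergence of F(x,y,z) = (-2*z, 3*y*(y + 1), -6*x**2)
6*y + 3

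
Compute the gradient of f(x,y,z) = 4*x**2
(8*x, 0, 0)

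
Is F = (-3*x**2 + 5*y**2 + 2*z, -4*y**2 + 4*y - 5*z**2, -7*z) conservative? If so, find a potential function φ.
No, ∇×F = (10*z, 2, -10*y) ≠ 0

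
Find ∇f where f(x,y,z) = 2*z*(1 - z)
(0, 0, 2 - 4*z)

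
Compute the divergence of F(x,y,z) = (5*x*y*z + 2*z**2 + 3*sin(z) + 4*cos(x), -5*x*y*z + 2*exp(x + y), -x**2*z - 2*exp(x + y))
-x**2 - 5*x*z + 5*y*z + 2*exp(x + y) - 4*sin(x)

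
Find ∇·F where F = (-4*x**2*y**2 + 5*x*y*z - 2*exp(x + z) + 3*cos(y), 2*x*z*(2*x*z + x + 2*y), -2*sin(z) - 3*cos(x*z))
-8*x*y**2 + 4*x*z + 3*x*sin(x*z) + 5*y*z - 2*exp(x + z) - 2*cos(z)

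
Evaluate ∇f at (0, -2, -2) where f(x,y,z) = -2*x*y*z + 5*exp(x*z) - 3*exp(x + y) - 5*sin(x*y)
(-8 - 3*exp(-2), -3*exp(-2), 0)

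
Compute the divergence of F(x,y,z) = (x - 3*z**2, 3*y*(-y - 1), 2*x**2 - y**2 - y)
-6*y - 2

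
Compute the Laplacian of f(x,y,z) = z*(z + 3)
2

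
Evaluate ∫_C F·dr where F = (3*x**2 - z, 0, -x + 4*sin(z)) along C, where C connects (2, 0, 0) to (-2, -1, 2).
-8 - 4*cos(2)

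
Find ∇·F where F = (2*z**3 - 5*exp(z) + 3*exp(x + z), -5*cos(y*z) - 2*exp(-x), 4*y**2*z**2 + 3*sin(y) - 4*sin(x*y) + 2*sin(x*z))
2*x*cos(x*z) + 8*y**2*z + 5*z*sin(y*z) + 3*exp(x + z)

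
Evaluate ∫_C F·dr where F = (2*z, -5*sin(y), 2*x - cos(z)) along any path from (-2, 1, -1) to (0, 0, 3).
-5*cos(1) - sin(1) - sin(3) + 1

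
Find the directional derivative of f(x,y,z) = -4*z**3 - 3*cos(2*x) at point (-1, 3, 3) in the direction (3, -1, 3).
-18*sqrt(19)*(sin(2) + 18)/19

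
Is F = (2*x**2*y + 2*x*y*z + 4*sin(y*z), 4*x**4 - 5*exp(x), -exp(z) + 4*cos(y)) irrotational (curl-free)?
No, ∇×F = (-4*sin(y), 2*y*(x + 2*cos(y*z)), 16*x**3 - 2*x**2 - 2*x*z - 4*z*cos(y*z) - 5*exp(x))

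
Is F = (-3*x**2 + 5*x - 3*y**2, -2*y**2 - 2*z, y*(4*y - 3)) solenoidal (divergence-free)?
No, ∇·F = -6*x - 4*y + 5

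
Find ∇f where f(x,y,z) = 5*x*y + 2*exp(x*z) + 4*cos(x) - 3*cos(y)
(5*y + 2*z*exp(x*z) - 4*sin(x), 5*x + 3*sin(y), 2*x*exp(x*z))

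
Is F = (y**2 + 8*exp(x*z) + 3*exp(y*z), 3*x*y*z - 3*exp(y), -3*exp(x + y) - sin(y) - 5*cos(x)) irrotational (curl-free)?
No, ∇×F = (-3*x*y - 3*exp(x + y) - cos(y), 8*x*exp(x*z) + 3*y*exp(y*z) + 3*exp(x + y) - 5*sin(x), 3*y*z - 2*y - 3*z*exp(y*z))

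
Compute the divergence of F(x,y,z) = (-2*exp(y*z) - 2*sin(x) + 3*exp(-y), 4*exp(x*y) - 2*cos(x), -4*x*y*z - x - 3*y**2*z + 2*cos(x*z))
-4*x*y + 4*x*exp(x*y) - 2*x*sin(x*z) - 3*y**2 - 2*cos(x)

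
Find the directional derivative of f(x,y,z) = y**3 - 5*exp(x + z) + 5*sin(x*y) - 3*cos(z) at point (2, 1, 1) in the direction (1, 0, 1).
sqrt(2)*(-10*exp(3) + 5*cos(2) + 3*sin(1))/2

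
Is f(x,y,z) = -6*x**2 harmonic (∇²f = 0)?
No, ∇²f = -12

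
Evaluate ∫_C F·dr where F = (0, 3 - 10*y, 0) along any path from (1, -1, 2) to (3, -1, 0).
0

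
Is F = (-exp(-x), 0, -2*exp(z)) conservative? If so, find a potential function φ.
Yes, F is conservative. φ = -2*exp(z) + exp(-x)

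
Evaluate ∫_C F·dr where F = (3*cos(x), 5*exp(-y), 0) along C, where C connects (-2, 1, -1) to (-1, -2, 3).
-5*exp(2) - 3*sin(1) + 5*exp(-1) + 3*sin(2)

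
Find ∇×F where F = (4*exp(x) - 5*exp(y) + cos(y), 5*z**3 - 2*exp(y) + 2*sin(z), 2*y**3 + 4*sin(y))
(6*y**2 - 15*z**2 + 4*cos(y) - 2*cos(z), 0, 5*exp(y) + sin(y))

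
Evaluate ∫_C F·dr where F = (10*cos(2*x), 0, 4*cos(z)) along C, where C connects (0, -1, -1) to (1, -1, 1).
5*sin(2) + 8*sin(1)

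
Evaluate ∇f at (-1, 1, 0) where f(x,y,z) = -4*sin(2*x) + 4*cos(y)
(-8*cos(2), -4*sin(1), 0)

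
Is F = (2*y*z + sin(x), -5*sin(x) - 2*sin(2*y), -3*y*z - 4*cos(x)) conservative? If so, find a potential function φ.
No, ∇×F = (-3*z, 2*y - 4*sin(x), -2*z - 5*cos(x)) ≠ 0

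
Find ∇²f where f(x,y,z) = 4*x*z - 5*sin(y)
5*sin(y)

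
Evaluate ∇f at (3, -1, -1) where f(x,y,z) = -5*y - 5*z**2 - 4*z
(0, -5, 6)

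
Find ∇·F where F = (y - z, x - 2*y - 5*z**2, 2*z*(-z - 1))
-4*z - 4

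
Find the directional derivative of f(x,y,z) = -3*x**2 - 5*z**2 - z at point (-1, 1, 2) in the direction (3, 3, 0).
3*sqrt(2)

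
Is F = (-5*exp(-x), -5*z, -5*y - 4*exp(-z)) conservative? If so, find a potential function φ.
Yes, F is conservative. φ = -5*y*z + 4*exp(-z) + 5*exp(-x)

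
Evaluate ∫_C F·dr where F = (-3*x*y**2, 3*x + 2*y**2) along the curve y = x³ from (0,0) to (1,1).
61/24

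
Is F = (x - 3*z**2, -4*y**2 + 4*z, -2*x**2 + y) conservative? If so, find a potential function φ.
No, ∇×F = (-3, 4*x - 6*z, 0) ≠ 0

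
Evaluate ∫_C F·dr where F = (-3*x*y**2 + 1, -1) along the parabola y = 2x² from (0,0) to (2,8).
-134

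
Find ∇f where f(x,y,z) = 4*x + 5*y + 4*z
(4, 5, 4)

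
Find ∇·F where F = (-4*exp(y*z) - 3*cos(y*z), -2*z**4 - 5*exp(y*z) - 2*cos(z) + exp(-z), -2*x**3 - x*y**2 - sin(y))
-5*z*exp(y*z)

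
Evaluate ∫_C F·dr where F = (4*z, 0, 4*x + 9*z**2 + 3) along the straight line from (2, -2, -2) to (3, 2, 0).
46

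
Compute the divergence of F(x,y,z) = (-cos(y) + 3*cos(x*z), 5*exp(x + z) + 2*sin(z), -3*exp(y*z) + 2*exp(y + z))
-3*y*exp(y*z) - 3*z*sin(x*z) + 2*exp(y + z)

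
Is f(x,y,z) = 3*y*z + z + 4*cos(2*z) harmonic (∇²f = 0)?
No, ∇²f = -16*cos(2*z)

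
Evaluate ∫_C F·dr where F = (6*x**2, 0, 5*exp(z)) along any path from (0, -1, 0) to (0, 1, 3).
-5 + 5*exp(3)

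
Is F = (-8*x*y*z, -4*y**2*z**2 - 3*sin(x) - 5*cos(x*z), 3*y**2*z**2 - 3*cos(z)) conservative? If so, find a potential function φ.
No, ∇×F = (-5*x*sin(x*z) + 8*y**2*z + 6*y*z**2, -8*x*y, 8*x*z + 5*z*sin(x*z) - 3*cos(x)) ≠ 0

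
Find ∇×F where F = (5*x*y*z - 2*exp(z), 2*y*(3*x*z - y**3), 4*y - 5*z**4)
(-6*x*y + 4, 5*x*y - 2*exp(z), z*(-5*x + 6*y))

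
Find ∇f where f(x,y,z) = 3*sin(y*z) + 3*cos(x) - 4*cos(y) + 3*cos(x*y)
(-3*y*sin(x*y) - 3*sin(x), -3*x*sin(x*y) + 3*z*cos(y*z) + 4*sin(y), 3*y*cos(y*z))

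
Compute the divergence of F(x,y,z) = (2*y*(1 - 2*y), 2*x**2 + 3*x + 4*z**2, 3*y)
0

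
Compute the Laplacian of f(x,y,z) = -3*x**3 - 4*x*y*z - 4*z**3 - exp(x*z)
-x**2*exp(x*z) - 18*x - z**2*exp(x*z) - 24*z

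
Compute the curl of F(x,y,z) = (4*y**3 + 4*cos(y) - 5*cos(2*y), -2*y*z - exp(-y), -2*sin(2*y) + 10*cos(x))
(2*y - 4*cos(2*y), 10*sin(x), -12*y**2 + 4*sin(y) - 10*sin(2*y))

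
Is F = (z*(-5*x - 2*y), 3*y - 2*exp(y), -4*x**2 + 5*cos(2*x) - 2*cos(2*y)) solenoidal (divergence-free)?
No, ∇·F = -5*z - 2*exp(y) + 3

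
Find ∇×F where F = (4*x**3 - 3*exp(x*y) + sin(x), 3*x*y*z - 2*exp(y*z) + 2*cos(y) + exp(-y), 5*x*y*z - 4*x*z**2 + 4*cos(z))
(-3*x*y + 5*x*z + 2*y*exp(y*z), z*(-5*y + 4*z), 3*x*exp(x*y) + 3*y*z)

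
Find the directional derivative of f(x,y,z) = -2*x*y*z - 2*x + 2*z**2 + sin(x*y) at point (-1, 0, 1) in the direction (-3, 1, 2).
15*sqrt(14)/14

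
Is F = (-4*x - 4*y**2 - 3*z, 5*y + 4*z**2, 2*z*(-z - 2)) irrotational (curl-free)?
No, ∇×F = (-8*z, -3, 8*y)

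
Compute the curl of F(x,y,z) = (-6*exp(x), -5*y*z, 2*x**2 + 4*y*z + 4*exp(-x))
(5*y + 4*z, -4*x + 4*exp(-x), 0)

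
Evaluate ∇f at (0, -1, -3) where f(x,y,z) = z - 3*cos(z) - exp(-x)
(1, 0, 1 - 3*sin(3))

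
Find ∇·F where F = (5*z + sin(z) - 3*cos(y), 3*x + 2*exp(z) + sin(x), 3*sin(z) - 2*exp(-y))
3*cos(z)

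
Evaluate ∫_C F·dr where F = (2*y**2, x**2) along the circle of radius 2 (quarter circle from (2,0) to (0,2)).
-16/3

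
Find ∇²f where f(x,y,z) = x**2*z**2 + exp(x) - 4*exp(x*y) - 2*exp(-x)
-4*x**2*exp(x*y) + 2*x**2 - 4*y**2*exp(x*y) + 2*z**2 + exp(x) - 2*exp(-x)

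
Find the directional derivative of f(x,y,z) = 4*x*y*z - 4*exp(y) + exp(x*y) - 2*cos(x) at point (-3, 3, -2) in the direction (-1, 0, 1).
sqrt(2)*(-6*exp(9) - 3/2 + exp(9)*sin(3))*exp(-9)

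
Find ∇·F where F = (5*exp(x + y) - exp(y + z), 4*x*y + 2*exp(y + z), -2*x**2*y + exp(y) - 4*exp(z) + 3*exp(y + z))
4*x - 4*exp(z) + 5*exp(x + y) + 5*exp(y + z)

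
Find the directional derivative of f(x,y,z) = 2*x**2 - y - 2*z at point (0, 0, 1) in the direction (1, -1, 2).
-sqrt(6)/2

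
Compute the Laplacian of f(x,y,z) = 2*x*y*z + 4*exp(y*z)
4*(y**2 + z**2)*exp(y*z)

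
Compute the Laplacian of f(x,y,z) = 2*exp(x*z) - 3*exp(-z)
(2*(x**2 + z**2)*exp(x*z + z) - 3)*exp(-z)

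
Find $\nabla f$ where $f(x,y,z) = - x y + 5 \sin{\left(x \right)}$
(-y + 5*cos(x), -x, 0)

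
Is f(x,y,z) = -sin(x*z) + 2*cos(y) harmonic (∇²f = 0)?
No, ∇²f = x**2*sin(x*z) + z**2*sin(x*z) - 2*cos(y)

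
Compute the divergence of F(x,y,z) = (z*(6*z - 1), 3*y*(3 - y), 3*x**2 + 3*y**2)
9 - 6*y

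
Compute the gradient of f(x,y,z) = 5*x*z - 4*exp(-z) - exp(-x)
(5*z + exp(-x), 0, 5*x + 4*exp(-z))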